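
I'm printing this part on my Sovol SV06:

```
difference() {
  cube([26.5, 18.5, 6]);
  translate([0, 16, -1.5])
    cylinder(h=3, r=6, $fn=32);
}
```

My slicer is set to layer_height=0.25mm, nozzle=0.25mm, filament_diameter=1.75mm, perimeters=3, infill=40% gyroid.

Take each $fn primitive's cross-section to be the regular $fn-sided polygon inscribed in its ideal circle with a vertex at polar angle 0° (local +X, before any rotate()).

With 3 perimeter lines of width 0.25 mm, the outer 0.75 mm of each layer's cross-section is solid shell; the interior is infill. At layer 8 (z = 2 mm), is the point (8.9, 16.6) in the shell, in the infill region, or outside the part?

At z = 2 mm: the 26.5×18.5 cube contributes its full rectangle; the cylinder at (0, 16) is absent (z outside [-1.5, 1.5]); After the difference (first − rest): none of the subtracted shapes is present at this height, so the 26.5×18.5 cube is unchanged — 1 connected region. Overall, the cross-section is a single solid region. The nearest boundary edge runs (26.50, 18.50)→(0.00, 18.50); distance from the point to it = 1.90 mm. The point is inside the cross-section and 1.90 mm from the nearest boundary — more than the 0.75 mm shell width (3 × 0.25), so it's in the infill interior.

infill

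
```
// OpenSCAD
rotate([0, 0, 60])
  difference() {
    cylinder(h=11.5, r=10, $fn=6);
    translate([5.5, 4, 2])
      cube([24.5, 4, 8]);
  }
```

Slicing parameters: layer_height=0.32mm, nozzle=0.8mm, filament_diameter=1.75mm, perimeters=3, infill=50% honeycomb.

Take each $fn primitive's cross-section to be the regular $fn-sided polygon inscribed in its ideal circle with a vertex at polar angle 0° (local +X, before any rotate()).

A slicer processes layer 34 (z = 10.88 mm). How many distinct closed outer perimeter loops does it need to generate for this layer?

At z = 10.88 mm: the r=10 cylinder gives a regular 6-gon of circumradius 10 (constant along its height); the cube at (5.5, 4) is absent (z outside [2, 10]); After the difference (first − rest): none of the subtracted shapes is present at this height, so the r=10 cylinder is unchanged — 1 connected region; (whole slice rotated 60° about Z — lengths, areas and connectivity unchanged). The result has 1 disconnected region.

1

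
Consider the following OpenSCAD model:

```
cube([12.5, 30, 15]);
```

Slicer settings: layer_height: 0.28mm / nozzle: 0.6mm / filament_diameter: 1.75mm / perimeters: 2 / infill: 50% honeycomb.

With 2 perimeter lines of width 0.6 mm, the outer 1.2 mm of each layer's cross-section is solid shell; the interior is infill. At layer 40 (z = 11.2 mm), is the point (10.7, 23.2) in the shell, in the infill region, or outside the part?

infill

At z = 11.2 mm: the cube (footprint 12.5×30) is included at this height. Overall, the cross-section is a single solid region. The nearest boundary edge runs (12.50, 0.00)→(12.50, 30.00); distance from the point to it = 1.80 mm. The point is inside the cross-section and 1.80 mm from the nearest boundary — more than the 1.2 mm shell width (2 × 0.6), so it's in the infill interior.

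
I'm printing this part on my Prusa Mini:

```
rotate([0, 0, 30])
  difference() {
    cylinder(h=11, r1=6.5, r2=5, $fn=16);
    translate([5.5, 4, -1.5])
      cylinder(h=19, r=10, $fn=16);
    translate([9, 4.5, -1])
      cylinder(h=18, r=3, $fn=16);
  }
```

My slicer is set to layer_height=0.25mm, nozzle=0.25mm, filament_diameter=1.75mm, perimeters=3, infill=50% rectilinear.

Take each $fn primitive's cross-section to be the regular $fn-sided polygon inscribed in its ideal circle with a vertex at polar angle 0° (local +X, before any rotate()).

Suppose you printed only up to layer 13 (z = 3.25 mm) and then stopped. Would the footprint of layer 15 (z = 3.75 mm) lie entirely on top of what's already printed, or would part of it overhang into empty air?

Compare the two slices. At z = 3.25: the cone (r1=6.5→r2=5) has section circumradius 6.057 here — a regular 16-gon (area = (16/2)·6.057²·sin(360°/16) = 112.31 mm²); the r=10 cylinder at (5.5, 4) contributes a regular 16-gon of circumradius 10 (area = (16/2)·10.000²·sin(360°/16) = 306.15 mm²); the cylinder at (9, 4.5): section is a regular 16-gon, circumradius r=3 (area = (16/2)·3.000²·sin(360°/16) = 27.55 mm²); Subtracting the remaining from the first: starting from the cone (112.31 mm²), the r=10 cylinder at (5.5, 4) partially overlaps it — only the 85.18 mm² overlap (of its 306.15 mm²) is removed, clipping the outline; the r=3 cylinder at (9, 4.5) misses the remaining region (no effect) — area = 27.13 mm²; (rotated 30° about Z; rotation is an isometry so areas/perimeters/island counts are preserved). At z = 3.75: the cone: at t=0.341 of its height the radius interpolates to r₁+(r₂−r₁)t = 5.989, giving a regular 16-gon of that circumradius (area = (16/2)·5.989²·sin(360°/16) = 109.80 mm²); the r=10 cylinder at (5.5, 4) contributes a regular 16-gon of circumradius 10 (area = (16/2)·10.000²·sin(360°/16) = 306.15 mm²); the cylinder at (9, 4.5): section is a regular 16-gon, circumradius r=3 (area = (16/2)·3.000²·sin(360°/16) = 27.55 mm²); After the difference (first − rest): starting from the cone (109.80 mm²), the r=10 cylinder at (5.5, 4) partially overlaps it — only the 83.75 mm² overlap (of its 306.15 mm²) is removed, clipping the outline; the r=3 cylinder at (9, 4.5) misses the remaining region (no effect) — area = 26.04 mm²; (whole slice rotated 30° about Z — lengths, areas and connectivity unchanged). Checking containment: the cross-section at z = 3.75 is a subset of the cross-section at z = 3.25.

entirely on top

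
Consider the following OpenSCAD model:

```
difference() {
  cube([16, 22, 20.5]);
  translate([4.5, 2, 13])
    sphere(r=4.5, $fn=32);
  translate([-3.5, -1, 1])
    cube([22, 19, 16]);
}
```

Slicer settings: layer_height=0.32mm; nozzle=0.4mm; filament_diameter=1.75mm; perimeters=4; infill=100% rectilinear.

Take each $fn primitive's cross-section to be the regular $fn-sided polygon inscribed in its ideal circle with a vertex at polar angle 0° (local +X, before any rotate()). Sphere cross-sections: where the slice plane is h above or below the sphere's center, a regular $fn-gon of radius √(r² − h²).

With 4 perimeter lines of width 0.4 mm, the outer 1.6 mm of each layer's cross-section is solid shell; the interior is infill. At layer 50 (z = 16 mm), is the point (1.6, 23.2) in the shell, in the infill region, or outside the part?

outside

At z = 16 mm: the cube (footprint 16×22) is included at this height; the sphere at (4.5, 2): section is a regular 32-gon, circumradius = √(r²−h²) = √(4.5²−3²) = 3.354; the cube at (-3.5, -1) is present — its section is the full 22×19 rectangle; Subtracting the remaining from the first: starting from the 16×22 cube, the r=4.5 sphere at (4.5, 2) partially overlaps it — only the 30.09 mm² overlap (of its 35.12 mm²) is removed, clipping the outline; the 22×19 cube at (-3.5, -1) partially overlaps it — only the 257.91 mm² overlap (of its 418.00 mm²) is removed, clipping the outline — 1 connected region. Overall, the cross-section is a single solid region. The nearest boundary edge runs (0.00, 22.00)→(16.00, 22.00); distance from the point to it = 1.20 mm. The point is not inside any of the regions above, so it lies outside the cross-section (1.20 mm from the nearest boundary).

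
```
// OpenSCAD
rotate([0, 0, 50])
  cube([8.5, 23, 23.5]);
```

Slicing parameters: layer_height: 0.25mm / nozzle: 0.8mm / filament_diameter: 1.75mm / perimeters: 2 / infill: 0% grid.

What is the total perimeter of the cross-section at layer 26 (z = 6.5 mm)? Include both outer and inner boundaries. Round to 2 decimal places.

At z = 6.5 mm: the 8.5×23 cube contributes its full rectangle (perimeter 63.00 mm); (whole slice rotated 50° about Z — lengths, areas and connectivity unchanged). Overall, the cross-section is a single solid region. Total boundary length (outer) = 63.00 mm.

63.00 mm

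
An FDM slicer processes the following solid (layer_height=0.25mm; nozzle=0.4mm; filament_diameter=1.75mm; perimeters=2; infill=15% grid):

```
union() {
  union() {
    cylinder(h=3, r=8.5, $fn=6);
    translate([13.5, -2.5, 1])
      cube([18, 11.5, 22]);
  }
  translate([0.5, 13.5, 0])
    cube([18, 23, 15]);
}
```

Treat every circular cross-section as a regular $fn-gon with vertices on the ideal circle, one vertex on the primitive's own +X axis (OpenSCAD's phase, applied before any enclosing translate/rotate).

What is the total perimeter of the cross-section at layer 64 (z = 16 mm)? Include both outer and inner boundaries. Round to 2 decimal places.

At z = 16 mm: the cylinder is absent (z outside [0, 3]); the cube at (13.5, -2.5) is present — its section is the full 18×11.5 rectangle (perimeter 59.00 mm); Merging all regions: only the 18×11.5 cube at (13.5, -2.5) is present, so the union is just that shape — boundary = 59.00 mm; the cube at (0.5, 13.5) is absent (z outside [0, 15]); Merging all regions: only the result so far is present, so the union is just that shape — boundary = 59.00 mm. Overall, the cross-section is a single solid region. Total boundary length (outer) = 59.00 mm.

59.00 mm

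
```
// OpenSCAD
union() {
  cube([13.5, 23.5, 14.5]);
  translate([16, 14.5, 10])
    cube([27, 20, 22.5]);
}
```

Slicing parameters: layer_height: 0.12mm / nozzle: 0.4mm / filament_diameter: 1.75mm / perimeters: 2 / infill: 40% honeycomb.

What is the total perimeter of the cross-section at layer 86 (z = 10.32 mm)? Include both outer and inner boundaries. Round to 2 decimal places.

At z = 10.32 mm: the cube (footprint 13.5×23.5) is included at this height (perimeter 74.00 mm); the cube at (16, 14.5) is present — its section is the full 27×20 rectangle (perimeter 94.00 mm); Taking the union: the 2 present regions are separate (no shared area or edge), so areas and boundary lengths simply add and each stays a separate island — boundary = 168.00 mm. Overall, the cross-section has 2 separate islands. Total boundary length (outer) = 168.00 mm.

168.00 mm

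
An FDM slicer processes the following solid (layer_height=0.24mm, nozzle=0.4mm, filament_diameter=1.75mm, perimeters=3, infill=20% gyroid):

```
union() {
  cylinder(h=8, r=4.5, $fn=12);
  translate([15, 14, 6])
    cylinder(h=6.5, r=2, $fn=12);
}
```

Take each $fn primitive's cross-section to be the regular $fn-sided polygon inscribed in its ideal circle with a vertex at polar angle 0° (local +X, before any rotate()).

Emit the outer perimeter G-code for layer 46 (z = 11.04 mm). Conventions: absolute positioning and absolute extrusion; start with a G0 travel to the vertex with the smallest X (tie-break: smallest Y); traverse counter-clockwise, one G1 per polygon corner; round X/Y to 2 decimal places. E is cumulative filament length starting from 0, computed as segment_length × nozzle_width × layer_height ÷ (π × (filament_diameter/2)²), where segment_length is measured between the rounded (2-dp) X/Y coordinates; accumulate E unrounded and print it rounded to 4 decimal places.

At z = 11.04 mm: the cylinder is absent (z outside [0, 8]); the r=2 cylinder at (15, 14) contributes a regular 12-gon of circumradius 2; Merging all regions: only the r=2 cylinder at (15, 14) is present, so the union is just that shape — 1 connected region. The outline is a single polygon with 12 vertices. Extrusion per mm of travel: 0.4 × 0.24 / (π × 0.875²) = 0.039912. Accumulating E over each segment gives final E = 0.4955.

G0 X13.00 Y14.00 Z11.04
G1 X13.27 Y13.00 E0.0413
G1 X14.00 Y12.27 E0.0825
G1 X15.00 Y12.00 E0.1239
G1 X16.00 Y12.27 E0.1652
G1 X16.73 Y13.00 E0.2064
G1 X17.00 Y14.00 E0.2478
G1 X16.73 Y15.00 E0.2891
G1 X16.00 Y15.73 E0.3303
G1 X15.00 Y16.00 E0.3717
G1 X14.00 Y15.73 E0.4130
G1 X13.27 Y15.00 E0.4542
G1 X13.00 Y14.00 E0.4955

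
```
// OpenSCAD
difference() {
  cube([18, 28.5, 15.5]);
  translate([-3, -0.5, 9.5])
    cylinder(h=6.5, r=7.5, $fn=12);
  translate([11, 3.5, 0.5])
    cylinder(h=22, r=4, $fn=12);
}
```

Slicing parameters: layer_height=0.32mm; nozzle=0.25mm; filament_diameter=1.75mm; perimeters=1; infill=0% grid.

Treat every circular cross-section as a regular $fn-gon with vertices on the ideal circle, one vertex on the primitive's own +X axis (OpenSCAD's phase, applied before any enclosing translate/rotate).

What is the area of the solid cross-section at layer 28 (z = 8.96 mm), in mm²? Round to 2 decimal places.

At z = 8.96 mm: the 18×28.5 cube contributes its full rectangle (area 513.00 mm²); the cylinder at (-3, -0.5) is absent (z outside [9.5, 16]); the cylinder at (11, 3.5): section is a regular 12-gon, circumradius r=4 (area = (12/2)·4.000²·sin(360°/12) = 48.00 mm²); After the difference (first − rest): starting from the 18×28.5 cube (513.00 mm²), the r=4 cylinder at (11, 3.5) partially overlaps it — only the 47.07 mm² overlap (of its 48.00 mm²) is removed, clipping the outline — area = 465.93 mm². Overall, the cross-section is a single solid region. Net area = 465.93 mm².

465.93 mm²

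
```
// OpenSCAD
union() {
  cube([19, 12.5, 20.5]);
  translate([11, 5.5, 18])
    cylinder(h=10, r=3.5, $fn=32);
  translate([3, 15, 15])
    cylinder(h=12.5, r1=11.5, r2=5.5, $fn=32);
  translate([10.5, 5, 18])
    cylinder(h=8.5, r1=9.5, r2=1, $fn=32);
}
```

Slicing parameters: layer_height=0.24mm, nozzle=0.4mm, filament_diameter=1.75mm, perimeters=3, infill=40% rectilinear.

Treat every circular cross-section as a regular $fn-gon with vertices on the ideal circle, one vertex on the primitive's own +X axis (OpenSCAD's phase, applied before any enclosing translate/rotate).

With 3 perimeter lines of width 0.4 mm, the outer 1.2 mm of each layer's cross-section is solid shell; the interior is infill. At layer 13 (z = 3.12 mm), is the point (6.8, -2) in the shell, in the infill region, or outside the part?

outside

At z = 3.12 mm: the cube (footprint 19×12.5) is included at this height; the cylinder at (11, 5.5) is not intersected at this z (z outside [18, 28]); the cone at (3, 15) is absent (z outside [15, 27.5]); the cone at (10.5, 5) is absent (z outside [18, 26.5]); Merging all regions: only the 19×12.5 cube is present, so the union is just that shape — 1 connected region. Overall, the cross-section is a single solid region. The nearest boundary edge runs (0.00, 0.00)→(19.00, 0.00); distance from the point to it = 2.00 mm. The point is not inside any of the regions above, so it lies outside the cross-section (2.00 mm from the nearest boundary).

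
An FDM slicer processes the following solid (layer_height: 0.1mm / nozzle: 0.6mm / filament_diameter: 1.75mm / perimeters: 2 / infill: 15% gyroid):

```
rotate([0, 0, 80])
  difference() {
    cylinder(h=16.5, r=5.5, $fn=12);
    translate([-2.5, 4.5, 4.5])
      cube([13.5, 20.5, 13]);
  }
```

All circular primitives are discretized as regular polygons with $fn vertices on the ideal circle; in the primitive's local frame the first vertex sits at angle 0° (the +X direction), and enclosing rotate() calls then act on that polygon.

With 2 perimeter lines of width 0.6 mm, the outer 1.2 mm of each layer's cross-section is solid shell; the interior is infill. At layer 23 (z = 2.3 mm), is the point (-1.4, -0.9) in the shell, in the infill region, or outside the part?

At z = 2.3 mm: the r=5.5 cylinder gives a regular 12-gon of circumradius 5.5 (constant along its height); the cube at (-2.5, 4.5) does not reach this height (z outside [4.5, 17.5]); Taking the first minus the rest: none of the subtracted shapes is present at this height, so the r=5.5 cylinder is unchanged — 1 connected region; (whole slice rotated 80° about Z — lengths, areas and connectivity unchanged). Overall, the cross-section is a single solid region. Undo the 80° rotation: the query point maps to (-1.129, 1.222) in the un-rotated model frame. The nearest boundary edge runs (-2.75, 4.76)→(-4.76, 2.75); distance from the point to it = 3.65 mm. The point is inside the cross-section and 3.65 mm from the nearest boundary — more than the 1.2 mm shell width (2 × 0.6), so it's in the infill interior.

infill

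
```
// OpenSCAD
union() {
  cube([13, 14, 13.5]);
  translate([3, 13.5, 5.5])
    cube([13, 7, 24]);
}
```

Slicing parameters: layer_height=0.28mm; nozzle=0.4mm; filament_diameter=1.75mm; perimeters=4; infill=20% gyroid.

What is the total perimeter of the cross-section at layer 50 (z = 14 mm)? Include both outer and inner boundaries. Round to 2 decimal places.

At z = 14 mm: the cube does not reach this height (z outside [0, 13.5]); the 13×7 cube at (3, 13.5) contributes its full rectangle (perimeter 40.00 mm); Combining (union): only the 13×7 cube at (3, 13.5) is present, so the union is just that shape — boundary = 40.00 mm. Overall, the cross-section is a single solid region. Total boundary length (outer) = 40.00 mm.

40.00 mm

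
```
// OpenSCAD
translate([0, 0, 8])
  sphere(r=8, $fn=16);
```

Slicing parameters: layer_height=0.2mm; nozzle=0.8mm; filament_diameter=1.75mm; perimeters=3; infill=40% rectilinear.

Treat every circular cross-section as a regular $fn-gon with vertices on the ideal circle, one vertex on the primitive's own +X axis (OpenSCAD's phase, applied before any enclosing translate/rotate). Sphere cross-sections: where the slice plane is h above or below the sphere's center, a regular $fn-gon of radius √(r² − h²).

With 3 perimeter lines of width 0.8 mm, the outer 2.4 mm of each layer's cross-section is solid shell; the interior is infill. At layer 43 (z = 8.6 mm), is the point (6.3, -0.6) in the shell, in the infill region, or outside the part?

shell

At z = 8.6 mm: the r=8 sphere slices to a regular 16-gon of circumradius 7.977 (√(r²−h²) with h=0.6 from center). Overall, the cross-section is a single solid region. The nearest boundary edge runs (7.37, -3.05)→(7.98, 0.00); distance from the point to it = 1.53 mm. The point is inside the cross-section, 1.53 mm from the nearest boundary — within the 2.4 mm shell band (3 × 0.8).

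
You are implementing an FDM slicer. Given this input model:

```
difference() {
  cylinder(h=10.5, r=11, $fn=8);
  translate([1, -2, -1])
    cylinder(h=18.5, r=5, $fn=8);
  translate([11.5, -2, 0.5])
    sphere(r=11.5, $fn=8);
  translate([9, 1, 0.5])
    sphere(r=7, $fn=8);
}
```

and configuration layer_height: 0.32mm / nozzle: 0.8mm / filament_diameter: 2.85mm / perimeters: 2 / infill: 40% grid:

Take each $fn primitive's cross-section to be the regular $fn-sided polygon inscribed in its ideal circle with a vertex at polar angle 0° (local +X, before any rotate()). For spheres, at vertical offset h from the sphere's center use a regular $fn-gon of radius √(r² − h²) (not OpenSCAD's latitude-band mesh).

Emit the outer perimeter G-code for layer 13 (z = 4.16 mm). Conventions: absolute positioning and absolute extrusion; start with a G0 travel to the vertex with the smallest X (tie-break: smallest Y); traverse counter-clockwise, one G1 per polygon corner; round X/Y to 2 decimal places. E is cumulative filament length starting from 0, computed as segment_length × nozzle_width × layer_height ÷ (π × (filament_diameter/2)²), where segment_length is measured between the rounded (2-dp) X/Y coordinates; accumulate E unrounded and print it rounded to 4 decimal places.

G0 X-11.00 Y0.00 Z4.16
G1 X-7.78 Y-7.78 E0.3379
G1 X0.00 Y-11.00 E0.6758
G1 X3.69 Y-9.47 E0.8361
G1 X2.42 Y-6.41 E0.9690
G1 X1.00 Y-7.00 E1.0307
G1 X-2.54 Y-5.54 E1.1844
G1 X-4.00 Y-2.00 E1.3381
G1 X-2.54 Y1.54 E1.4917
G1 X1.00 Y3.00 E1.6454
G1 X2.42 Y2.41 E1.7071
G1 X3.79 Y5.71 E1.8505
G1 X7.93 Y7.42 E2.0302
G1 X7.78 Y7.78 E2.0459
G1 X0.00 Y11.00 E2.3838
G1 X-7.78 Y7.78 E2.7217
G1 X-11.00 Y0.00 E3.0596

At z = 4.16 mm: the r=11 cylinder gives a regular 8-gon of circumradius 11 (constant along its height); the r=5 cylinder at (1, -2) gives a regular 8-gon of circumradius 5 (constant along its height); the r=11.5 sphere at (11.5, -2) contributes a regular 8-gon of circumradius √(11.5²−3.66²) = 10.902; the r=7 sphere at (9, 1) contributes a regular 8-gon of circumradius √(7²−3.66²) = 5.967; After the difference (first − rest): starting from the r=11 cylinder, the r=5 cylinder at (1, -2) lies wholly inside it (removes its full 70.71 mm² and its 30.61 mm outline becomes a hole wall); the r=11.5 sphere at (11.5, -2) partially overlaps it — only the 79.98 mm² overlap (of its 336.17 mm²) is removed, clipping the outline; the r=7 sphere at (9, 1) misses the remaining region (no effect) — 1 connected region. The outline is a single polygon with 16 vertices. Extrusion per mm of travel: 0.8 × 0.32 / (π × 1.425²) = 0.040129. Accumulating E over each segment gives final E = 3.0596.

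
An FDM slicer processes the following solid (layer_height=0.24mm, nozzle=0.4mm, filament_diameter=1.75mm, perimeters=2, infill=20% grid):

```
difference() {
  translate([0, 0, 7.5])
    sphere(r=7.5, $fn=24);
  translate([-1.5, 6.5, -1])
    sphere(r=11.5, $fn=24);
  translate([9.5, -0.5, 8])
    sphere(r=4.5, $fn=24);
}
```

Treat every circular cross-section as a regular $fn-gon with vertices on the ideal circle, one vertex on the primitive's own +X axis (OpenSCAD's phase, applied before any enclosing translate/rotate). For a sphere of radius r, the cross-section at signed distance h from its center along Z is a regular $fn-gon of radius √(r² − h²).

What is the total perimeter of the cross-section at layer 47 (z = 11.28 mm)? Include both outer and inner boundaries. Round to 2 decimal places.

40.58 mm

At z = 11.28 mm: the sphere: section is a regular 24-gon, circumradius = √(r²−h²) = √(7.5²−3.78²) = 6.478 (perimeter = 2·24·6.478·sin(180°/24) = 40.58 mm); the sphere at (-1.5, 6.5) is absent (|z−center|=12.280 > r=11.5); the r=4.5 sphere at (9.5, -0.5) contributes a regular 24-gon of circumradius √(4.5²−3.28²) = 3.081 (perimeter = 2·24·3.081·sin(180°/24) = 19.30 mm); After the difference (first − rest): starting from the r=7.5 sphere, the r=4.5 sphere at (9.5, -0.5) misses the remaining region (no effect) — boundary = 40.58 mm. Overall, the cross-section is a single solid region. Total boundary length (outer) = 40.58 mm.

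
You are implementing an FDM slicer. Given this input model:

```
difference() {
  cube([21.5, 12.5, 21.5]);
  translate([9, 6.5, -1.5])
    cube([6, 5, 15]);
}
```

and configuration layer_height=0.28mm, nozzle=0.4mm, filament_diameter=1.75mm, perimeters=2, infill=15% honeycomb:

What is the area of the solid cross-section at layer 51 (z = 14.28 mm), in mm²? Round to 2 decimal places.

268.75 mm²

At z = 14.28 mm: the cube (footprint 21.5×12.5) is included at this height (area 268.75 mm²); the cube at (9, 6.5) does not reach this height (z outside [-1.5, 13.5]); After the difference (first − rest): none of the subtracted shapes is present at this height, so the 21.5×12.5 cube is unchanged — area = 268.75 mm². Overall, the cross-section is a single solid region. Net area = 268.75 mm².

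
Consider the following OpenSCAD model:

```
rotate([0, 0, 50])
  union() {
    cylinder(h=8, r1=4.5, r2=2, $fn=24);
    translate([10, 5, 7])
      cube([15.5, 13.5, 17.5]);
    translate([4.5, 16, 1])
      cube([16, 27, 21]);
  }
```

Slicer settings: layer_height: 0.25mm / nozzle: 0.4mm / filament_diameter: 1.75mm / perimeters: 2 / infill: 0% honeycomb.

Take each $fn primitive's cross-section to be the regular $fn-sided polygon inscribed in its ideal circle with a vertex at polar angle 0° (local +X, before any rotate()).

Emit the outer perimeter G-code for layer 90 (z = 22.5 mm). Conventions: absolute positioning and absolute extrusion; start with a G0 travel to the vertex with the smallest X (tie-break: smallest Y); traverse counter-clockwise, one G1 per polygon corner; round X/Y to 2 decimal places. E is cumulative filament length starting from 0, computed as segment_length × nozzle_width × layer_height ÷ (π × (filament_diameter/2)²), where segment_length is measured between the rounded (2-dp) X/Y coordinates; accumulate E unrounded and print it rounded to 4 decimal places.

G0 X-7.74 Y19.55 Z22.50
G1 X2.60 Y10.87 E0.5613
G1 X12.56 Y22.75 E1.2058
G1 X2.22 Y31.43 E1.7671
G1 X-7.74 Y19.55 E2.4116

At z = 22.5 mm: the cone is absent (z outside [0, 8]); the cube at (10, 5) is present — its section is the full 15.5×13.5 rectangle; the cube at (4.5, 16) does not reach this height (z outside [1, 22]); Combining (union): only the 15.5×13.5 cube at (10, 5) is present, so the union is just that shape — 1 connected region; (whole slice rotated 50° about Z — lengths, areas and connectivity unchanged). The outline is a single polygon with 4 vertices. Extrusion per mm of travel: 0.4 × 0.25 / (π × 0.875²) = 0.041575. Accumulating E over each segment gives final E = 2.4116.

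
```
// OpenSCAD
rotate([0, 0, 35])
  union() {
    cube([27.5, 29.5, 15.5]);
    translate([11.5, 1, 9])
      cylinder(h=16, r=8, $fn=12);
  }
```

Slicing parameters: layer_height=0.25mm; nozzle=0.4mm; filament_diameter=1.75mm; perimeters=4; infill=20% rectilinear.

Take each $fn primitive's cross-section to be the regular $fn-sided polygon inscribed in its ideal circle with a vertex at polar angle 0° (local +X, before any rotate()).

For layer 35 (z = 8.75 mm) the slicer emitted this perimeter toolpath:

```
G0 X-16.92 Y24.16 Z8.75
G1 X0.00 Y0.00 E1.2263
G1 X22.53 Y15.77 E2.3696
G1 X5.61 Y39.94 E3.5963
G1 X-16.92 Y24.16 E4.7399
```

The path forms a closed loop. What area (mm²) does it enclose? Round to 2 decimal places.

811.35 mm²

Apply the shoelace formula to the sequence of (X, Y) vertices; enclosed area = 811.35 mm².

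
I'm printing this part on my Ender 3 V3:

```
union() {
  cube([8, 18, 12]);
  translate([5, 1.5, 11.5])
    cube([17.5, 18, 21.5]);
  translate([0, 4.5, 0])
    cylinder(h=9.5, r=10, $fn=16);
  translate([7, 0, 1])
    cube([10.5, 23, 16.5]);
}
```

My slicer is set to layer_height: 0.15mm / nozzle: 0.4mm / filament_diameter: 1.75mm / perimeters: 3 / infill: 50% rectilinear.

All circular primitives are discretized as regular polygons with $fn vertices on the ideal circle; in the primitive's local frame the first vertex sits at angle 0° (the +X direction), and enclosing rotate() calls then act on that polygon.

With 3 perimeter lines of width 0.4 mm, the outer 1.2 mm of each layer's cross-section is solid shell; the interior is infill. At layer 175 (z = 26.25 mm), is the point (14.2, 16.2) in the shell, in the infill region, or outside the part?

At z = 26.25 mm: the cube does not reach this height (z outside [0, 12]); the 17.5×18 cube at (5, 1.5) contributes its full rectangle; the cylinder at (0, 4.5) is absent (z outside [0, 9.5]); the cube at (7, 0) is not intersected at this z (z outside [1, 17.5]); Taking the union: only the 17.5×18 cube at (5, 1.5) is present, so the union is just that shape — 1 connected region. Overall, the cross-section is a single solid region. The nearest boundary edge runs (22.50, 19.50)→(5.00, 19.50); distance from the point to it = 3.30 mm. The point is inside the cross-section and 3.30 mm from the nearest boundary — more than the 1.2 mm shell width (3 × 0.4), so it's in the infill interior.

infill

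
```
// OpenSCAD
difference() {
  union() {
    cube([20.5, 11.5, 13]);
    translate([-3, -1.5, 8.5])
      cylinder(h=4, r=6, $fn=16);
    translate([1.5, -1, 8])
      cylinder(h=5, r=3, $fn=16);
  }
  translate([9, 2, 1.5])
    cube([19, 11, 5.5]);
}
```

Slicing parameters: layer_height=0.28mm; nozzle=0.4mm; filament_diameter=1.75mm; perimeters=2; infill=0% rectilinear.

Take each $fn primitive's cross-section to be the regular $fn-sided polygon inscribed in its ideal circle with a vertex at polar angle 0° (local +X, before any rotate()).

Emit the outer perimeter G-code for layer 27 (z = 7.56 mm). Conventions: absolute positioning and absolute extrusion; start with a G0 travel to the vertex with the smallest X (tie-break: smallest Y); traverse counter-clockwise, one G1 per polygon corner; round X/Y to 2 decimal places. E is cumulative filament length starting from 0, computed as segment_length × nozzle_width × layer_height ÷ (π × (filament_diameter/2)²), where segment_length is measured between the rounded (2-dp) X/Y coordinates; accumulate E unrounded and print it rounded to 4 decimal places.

At z = 7.56 mm: the cube (footprint 20.5×11.5) is included at this height; the cylinder at (-3, -1.5) is absent (z outside [8.5, 12.5]); the cylinder at (1.5, -1) is not intersected at this z (z outside [8, 13]); Merging all regions: only the 20.5×11.5 cube is present, so the union is just that shape — 1 connected region; the cube at (9, 2) is absent (z outside [1.5, 7]); Subtracting the remaining from the first: none of the subtracted shapes is present at this height, so that combined region is unchanged — 1 connected region. The outline is a single polygon with 4 vertices. Extrusion per mm of travel: 0.4 × 0.28 / (π × 0.875²) = 0.046564. Accumulating E over each segment gives final E = 2.9801.

G0 X0.00 Y0.00 Z7.56
G1 X20.50 Y0.00 E0.9546
G1 X20.50 Y11.50 E1.4901
G1 X0.00 Y11.50 E2.4446
G1 X0.00 Y0.00 E2.9801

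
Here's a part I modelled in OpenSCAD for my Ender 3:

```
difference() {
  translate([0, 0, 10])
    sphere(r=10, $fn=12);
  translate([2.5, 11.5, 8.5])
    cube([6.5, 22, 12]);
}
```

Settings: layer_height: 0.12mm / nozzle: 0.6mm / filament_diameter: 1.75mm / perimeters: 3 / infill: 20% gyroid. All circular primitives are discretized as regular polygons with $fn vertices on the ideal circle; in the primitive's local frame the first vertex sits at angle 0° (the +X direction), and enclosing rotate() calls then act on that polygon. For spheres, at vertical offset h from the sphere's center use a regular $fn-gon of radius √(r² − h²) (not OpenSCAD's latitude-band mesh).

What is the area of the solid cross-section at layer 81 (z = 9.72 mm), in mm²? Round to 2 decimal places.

299.76 mm²

At z = 9.72 mm: the r=10 sphere slices to a regular 12-gon of circumradius 9.996 (√(r²−h²) with h=0.28 from center) (area = (12/2)·9.996²·sin(360°/12) = 299.76 mm²); the cube at (2.5, 11.5) (footprint 6.5×22) is included at this height (area 143.00 mm²); After the difference (first − rest): starting from the r=10 sphere (299.76 mm²), the 6.5×22 cube at (2.5, 11.5) misses the remaining region (no effect) — area = 299.76 mm². Overall, the cross-section is a single solid region. Net area = 299.76 mm².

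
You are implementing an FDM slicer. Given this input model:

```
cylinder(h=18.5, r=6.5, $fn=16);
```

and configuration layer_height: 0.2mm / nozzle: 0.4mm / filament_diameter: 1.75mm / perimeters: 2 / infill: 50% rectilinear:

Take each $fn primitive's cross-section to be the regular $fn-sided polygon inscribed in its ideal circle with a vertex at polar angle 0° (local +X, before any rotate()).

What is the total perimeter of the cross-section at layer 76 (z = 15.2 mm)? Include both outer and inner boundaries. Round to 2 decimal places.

At z = 15.2 mm: the r=6.5 cylinder gives a regular 16-gon of circumradius 6.5 (constant along its height) (perimeter = 2·16·6.500·sin(180°/16) = 40.58 mm). Overall, the cross-section is a single solid region. Total boundary length (outer) = 40.58 mm.

40.58 mm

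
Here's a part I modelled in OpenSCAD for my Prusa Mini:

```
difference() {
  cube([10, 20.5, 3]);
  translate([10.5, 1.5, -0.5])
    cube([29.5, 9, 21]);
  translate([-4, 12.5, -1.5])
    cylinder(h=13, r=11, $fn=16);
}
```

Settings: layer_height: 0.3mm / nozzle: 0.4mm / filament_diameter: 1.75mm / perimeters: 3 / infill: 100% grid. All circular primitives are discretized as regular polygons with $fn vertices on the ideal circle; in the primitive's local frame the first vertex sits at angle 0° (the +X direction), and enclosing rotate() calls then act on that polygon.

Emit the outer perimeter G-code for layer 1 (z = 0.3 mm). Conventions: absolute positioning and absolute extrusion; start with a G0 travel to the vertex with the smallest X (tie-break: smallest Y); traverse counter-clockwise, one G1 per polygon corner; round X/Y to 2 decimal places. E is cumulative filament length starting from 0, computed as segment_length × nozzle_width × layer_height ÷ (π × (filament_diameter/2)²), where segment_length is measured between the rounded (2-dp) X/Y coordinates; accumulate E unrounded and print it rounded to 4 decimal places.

At z = 0.3 mm: the cube is present — its section is the full 10×20.5 rectangle; the cube at (10.5, 1.5) (footprint 29.5×9) is included at this height; the r=11 cylinder at (-4, 12.5) contributes a regular 16-gon of circumradius 11; After the difference (first − rest): starting from the 10×20.5 cube, the 29.5×9 cube at (10.5, 1.5) misses the remaining region (no effect); the r=11 cylinder at (-4, 12.5) partially overlaps it — only the 96.44 mm² overlap (of its 370.44 mm²) is removed, clipping the outline — 1 connected region. The outline is a single polygon with 11 vertices. Extrusion per mm of travel: 0.4 × 0.3 / (π × 0.875²) = 0.049890. Accumulating E over each segment gives final E = 3.0642.

G0 X0.00 Y0.00 Z0.30
G1 X10.00 Y0.00 E0.4989
G1 X10.00 Y20.50 E1.5217
G1 X3.45 Y20.50 E1.8484
G1 X3.78 Y20.28 E1.8682
G1 X6.16 Y16.71 E2.0823
G1 X7.00 Y12.50 E2.2965
G1 X6.16 Y8.29 E2.5106
G1 X3.78 Y4.72 E2.7247
G1 X0.21 Y2.34 E2.9388
G1 X0.00 Y2.30 E2.9494
G1 X0.00 Y0.00 E3.0642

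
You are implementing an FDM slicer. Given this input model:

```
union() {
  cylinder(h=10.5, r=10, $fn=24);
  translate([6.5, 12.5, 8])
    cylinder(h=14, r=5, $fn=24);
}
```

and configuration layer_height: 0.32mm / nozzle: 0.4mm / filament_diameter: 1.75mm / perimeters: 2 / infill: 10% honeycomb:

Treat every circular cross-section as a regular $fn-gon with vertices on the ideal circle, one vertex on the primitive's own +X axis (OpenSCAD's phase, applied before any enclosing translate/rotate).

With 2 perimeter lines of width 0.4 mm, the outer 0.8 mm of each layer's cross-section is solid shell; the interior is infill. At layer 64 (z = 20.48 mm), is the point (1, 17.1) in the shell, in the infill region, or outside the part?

At z = 20.48 mm: the cylinder does not reach this height (z outside [0, 10.5]); the cylinder at (6.5, 12.5): section is a regular 24-gon, circumradius r=5; Taking the union: only the r=5 cylinder at (6.5, 12.5) is present, so the union is just that shape — 1 connected region. Overall, the cross-section is a single solid region. The nearest boundary edge runs (2.96, 16.04)→(2.17, 15.00); distance from the point to it = 2.21 mm. The point is not inside any of the regions above, so it lies outside the cross-section (2.21 mm from the nearest boundary).

outside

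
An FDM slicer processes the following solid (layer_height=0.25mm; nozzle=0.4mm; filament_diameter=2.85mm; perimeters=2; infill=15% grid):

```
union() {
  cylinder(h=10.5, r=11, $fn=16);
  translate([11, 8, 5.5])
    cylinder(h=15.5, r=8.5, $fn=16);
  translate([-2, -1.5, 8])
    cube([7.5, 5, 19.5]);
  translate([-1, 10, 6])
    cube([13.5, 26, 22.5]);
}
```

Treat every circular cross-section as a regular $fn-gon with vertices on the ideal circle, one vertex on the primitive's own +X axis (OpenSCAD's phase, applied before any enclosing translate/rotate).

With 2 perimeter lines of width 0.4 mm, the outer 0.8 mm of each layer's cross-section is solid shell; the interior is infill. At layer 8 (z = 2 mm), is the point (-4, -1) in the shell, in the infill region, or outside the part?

At z = 2 mm: the r=11 cylinder gives a regular 16-gon of circumradius 11 (constant along its height); the cylinder at (11, 8) is not intersected at this z (z outside [5.5, 21]); the cube at (-2, -1.5) does not reach this height (z outside [8, 27.5]); the cube at (-1, 10) is absent (z outside [6, 28.5]); Taking the union: only the r=11 cylinder is present, so the union is just that shape — 1 connected region. Overall, the cross-section is a single solid region. The nearest boundary edge runs (-11.00, 0.00)→(-10.16, -4.21); distance from the point to it = 6.67 mm. The point is inside the cross-section and 6.67 mm from the nearest boundary — more than the 0.8 mm shell width (2 × 0.4), so it's in the infill interior.

infill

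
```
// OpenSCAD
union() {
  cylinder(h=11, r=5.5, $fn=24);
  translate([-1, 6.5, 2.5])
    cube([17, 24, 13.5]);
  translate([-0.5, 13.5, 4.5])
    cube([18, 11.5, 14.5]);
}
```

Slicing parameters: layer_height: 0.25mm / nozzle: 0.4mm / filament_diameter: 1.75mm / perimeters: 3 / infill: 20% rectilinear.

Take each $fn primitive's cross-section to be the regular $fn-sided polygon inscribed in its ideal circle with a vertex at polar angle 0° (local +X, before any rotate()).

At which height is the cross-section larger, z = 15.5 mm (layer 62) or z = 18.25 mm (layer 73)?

layer 62 (z = 15.5 mm)

Layer 62 (z = 15.5): the cylinder is absent (z outside [0, 11]); the cube at (-1, 6.5) is present — its section is the full 17×24 rectangle (area 408.00 mm²); the 18×11.5 cube at (-0.5, 13.5) contributes its full rectangle (area 207.00 mm²); Combining (union): the regions partially overlap — summed areas 615.00 mm² minus the doubly-counted overlap 189.75 mm² gives 425.25 mm² — area = 425.25 mm². So its area = 425.25 mm². Layer 73 (z = 18.25): the cylinder is not intersected at this z (z outside [0, 11]); the cube at (-1, 6.5) does not reach this height (z outside [2.5, 16]); the cube at (-0.5, 13.5) is present — its section is the full 18×11.5 rectangle (area 207.00 mm²); Combining (union): only the 18×11.5 cube at (-0.5, 13.5) is present, so the union is just that shape — area = 207.00 mm². So its area = 207.00 mm². Layer 62 is larger (425.25 vs 207.00 mm²).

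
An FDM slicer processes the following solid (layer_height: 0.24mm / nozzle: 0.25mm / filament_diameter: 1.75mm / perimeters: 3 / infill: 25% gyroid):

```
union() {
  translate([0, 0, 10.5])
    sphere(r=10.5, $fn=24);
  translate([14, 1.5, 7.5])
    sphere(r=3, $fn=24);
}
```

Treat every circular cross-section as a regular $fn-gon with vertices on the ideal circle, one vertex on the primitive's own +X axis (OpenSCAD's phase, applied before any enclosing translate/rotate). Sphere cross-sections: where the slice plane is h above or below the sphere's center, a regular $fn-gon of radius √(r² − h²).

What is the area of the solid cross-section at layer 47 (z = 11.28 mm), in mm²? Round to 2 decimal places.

At z = 11.28 mm: the sphere: section is a regular 24-gon, circumradius = √(r²−h²) = √(10.5²−0.78²) = 10.471 (area = (24/2)·10.471²·sin(360°/24) = 340.53 mm²); the sphere at (14, 1.5) is not intersected at this z (|z−center|=3.780 > r=3); Merging all regions: only the r=10.5 sphere is present, so the union is just that shape — area = 340.53 mm². Overall, the cross-section is a single solid region. Net area = 340.53 mm².

340.53 mm²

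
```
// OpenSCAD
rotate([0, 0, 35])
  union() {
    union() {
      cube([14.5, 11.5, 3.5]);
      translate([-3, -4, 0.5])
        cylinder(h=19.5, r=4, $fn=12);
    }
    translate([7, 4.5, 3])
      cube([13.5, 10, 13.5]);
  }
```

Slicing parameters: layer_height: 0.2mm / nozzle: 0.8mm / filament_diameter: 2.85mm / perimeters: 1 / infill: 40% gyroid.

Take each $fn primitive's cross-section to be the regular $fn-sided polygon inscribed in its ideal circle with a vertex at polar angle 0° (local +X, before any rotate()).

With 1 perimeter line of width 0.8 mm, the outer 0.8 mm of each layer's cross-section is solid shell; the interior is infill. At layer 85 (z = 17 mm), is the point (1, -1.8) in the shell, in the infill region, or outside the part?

At z = 17 mm: the cube does not reach this height (z outside [0, 3.5]); the cylinder at (-3, -4): section is a regular 12-gon, circumradius r=4; Merging all regions: only the r=4 cylinder at (-3, -4) is present, so the union is just that shape — 1 connected region; the cube at (7, 4.5) is not intersected at this z (z outside [3, 16.5]); Taking the union: only the result so far is present, so the union is just that shape — 1 connected region; (rotated 35° about Z; rotation is an isometry so areas/perimeters/island counts are preserved). Overall, the cross-section is a single solid region. Undo the 35° rotation: the query point maps to (-0.213, -2.048) in the un-rotated model frame. The nearest boundary edge runs (0.46, -2.00)→(-1.00, -0.54); distance from the point to it = 0.51 mm. The point is inside the cross-section, 0.51 mm from the nearest boundary — within the 0.8 mm shell band (1 × 0.8).

shell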